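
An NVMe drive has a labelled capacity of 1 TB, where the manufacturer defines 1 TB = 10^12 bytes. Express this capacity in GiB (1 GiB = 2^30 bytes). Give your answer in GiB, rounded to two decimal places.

931.32 GiB

1 TB × 1,000,000,000,000 bytes/TB = 1,000,000,000,000 bytes
1 GiB = 2^30 bytes = 1,073,741,824 bytes
1,000,000,000,000 / 1,073,741,824 = 931.32 GiB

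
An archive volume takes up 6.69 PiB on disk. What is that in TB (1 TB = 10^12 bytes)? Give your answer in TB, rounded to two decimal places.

7,532.27 TB

6.69 PiB × 1,125,899,906,842,624 bytes/PiB = 7,532,270,376,777,154.56 bytes
1 TB = 10^12 bytes = 1,000,000,000,000 bytes
7,532,270,376,777,154.56 / 1,000,000,000,000 = 7,532.27 TB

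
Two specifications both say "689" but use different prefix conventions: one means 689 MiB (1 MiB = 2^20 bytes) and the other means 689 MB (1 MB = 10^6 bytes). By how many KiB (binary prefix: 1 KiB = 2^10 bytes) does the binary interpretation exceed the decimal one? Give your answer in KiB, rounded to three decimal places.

32,684.438 KiB

689 MiB = 689 × 1,048,576 = 722,468,864 bytes
689 MB = 689 × 1,000,000 = 689,000,000 bytes
difference = 33,468,864 bytes
33,468,864 / 1,024 = 32,684.438 KiB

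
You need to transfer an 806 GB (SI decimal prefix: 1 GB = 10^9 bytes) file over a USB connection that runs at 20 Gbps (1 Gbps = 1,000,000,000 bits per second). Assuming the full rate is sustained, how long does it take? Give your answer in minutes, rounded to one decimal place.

806 GB = 806,000,000,000 bytes = 6,448,000,000,000 bits
20 Gbps = 20,000,000,000 bits/s
time = 6,448,000,000,000 / 20,000,000,000 = 322.40 s
322.40 s / 60 = 5.4 minutes

5.4 minutes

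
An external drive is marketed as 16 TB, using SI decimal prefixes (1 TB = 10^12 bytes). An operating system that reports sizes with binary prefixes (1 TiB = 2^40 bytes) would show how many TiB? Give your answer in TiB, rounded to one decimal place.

14.6 TiB

16 TB = 16 × 10^12 bytes = 16,000,000,000,000 bytes
1 TiB = 2^40 bytes = 1,099,511,627,776 bytes
16,000,000,000,000 / 1,099,511,627,776 = 14.6 TiB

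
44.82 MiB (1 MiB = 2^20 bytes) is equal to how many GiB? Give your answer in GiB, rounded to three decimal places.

0.044 GiB

44.82 MiB = 44.82 × 2^20 bytes = 46,997,176.32 bytes
1 GiB = 2^30 bytes = 1,073,741,824 bytes
46,997,176.32 / 1,073,741,824 = 0.044 GiB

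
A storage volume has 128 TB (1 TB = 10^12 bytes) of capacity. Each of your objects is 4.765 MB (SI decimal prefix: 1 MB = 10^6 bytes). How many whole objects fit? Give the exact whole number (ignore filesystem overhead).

26,862,539

Capacity: 128 TB = 128,000,000,000,000 bytes
Per item: 4.765 MB = 4,765,000 bytes
⌊128,000,000,000,000 / 4,765,000⌋ = 26,862,539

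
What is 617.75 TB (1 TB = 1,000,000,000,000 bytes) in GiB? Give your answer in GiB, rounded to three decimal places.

575,324.520 GiB

617.75 TB = 617.75 × 10^12 bytes = 617,750,000,000,000 bytes
1 GiB = 2^30 bytes = 1,073,741,824 bytes
617,750,000,000,000 / 1,073,741,824 = 575,324.520 GiB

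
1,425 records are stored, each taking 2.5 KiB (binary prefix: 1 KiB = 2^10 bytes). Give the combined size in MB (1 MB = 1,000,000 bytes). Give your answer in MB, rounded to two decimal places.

3.65 MB

Total = 1,425 × 2.5 KiB = 3562.5 KiB
= 3562.5 × 1,024 bytes = 3,648,000 bytes
1 MB = 1,000,000 bytes
3,648,000 / 1,000,000 = 3.65 MB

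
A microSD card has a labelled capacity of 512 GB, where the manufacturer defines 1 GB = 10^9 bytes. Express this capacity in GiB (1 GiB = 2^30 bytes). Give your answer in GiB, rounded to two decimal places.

476.84 GiB

512 GB = 512 × 10^9 bytes = 512,000,000,000 bytes
1 GiB = 2^30 bytes = 1,073,741,824 bytes
512,000,000,000 / 1,073,741,824 = 476.84 GiB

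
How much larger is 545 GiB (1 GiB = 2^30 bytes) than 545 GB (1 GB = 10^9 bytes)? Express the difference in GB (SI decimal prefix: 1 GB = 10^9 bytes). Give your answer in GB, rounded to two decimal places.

40.19 GB

545 GiB = 545 × 1,073,741,824 = 585,189,294,080 bytes
545 GB = 545 × 1,000,000,000 = 545,000,000,000 bytes
difference = 40,189,294,080 bytes
40,189,294,080 / 1,000,000,000 = 40.19 GB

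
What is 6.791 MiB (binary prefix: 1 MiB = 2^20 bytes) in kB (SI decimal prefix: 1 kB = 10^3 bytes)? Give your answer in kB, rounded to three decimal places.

7,120.880 kB

6.791 MiB × 1,048,576 bytes/MiB = 7,120,879.616 bytes
1 kB = 1,000 bytes
7,120,879.616 / 1,000 = 7,120.880 kB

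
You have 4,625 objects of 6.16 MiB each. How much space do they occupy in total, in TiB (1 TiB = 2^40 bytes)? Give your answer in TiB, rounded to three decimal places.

0.027 TiB

Total = 4,625 × 6.16 MiB = 28,490 MiB
= 28,490 × 1,048,576 bytes = 29,873,930,240 bytes
1 TiB = 1,099,511,627,776 bytes
29,873,930,240 / 1,099,511,627,776 = 0.027 TiB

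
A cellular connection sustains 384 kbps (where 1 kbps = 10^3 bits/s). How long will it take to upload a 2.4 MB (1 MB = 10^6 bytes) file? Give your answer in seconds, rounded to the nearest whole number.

50 seconds

2.4 MB = 2,400,000 bytes = 19,200,000 bits
384 kbps = 384,000 bits/s
time = 19,200,000 / 384,000 = 50 s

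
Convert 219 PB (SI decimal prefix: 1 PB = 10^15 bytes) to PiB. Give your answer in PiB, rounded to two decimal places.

219 PB = 219 × 10^15 bytes = 219,000,000,000,000,000 bytes
1 PiB = 2^50 bytes = 1,125,899,906,842,624 bytes
219,000,000,000,000,000 / 1,125,899,906,842,624 = 194.51 PiB

194.51 PiB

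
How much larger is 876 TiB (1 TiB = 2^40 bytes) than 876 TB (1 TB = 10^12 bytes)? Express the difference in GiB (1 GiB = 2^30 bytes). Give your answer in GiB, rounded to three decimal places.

81,185.425 GiB

876 TiB = 876 × 1,099,511,627,776 = 963,172,185,931,776 bytes
876 TB = 876 × 1,000,000,000,000 = 876,000,000,000,000 bytes
difference = 87,172,185,931,776 bytes
87,172,185,931,776 / 1,073,741,824 = 81,185.425 GiB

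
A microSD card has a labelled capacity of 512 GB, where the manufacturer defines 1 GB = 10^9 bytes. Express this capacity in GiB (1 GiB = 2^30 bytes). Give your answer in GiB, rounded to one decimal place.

476.8 GiB

512 GB × 1,000,000,000 bytes/GB = 512,000,000,000 bytes
1 GiB = 1,073,741,824 bytes
512,000,000,000 / 1,073,741,824 = 476.8 GiB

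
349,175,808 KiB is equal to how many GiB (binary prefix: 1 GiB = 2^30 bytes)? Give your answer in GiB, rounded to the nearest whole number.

333 GiB

349,175,808 KiB × 1,024 bytes/KiB = 357,556,027,392 bytes
1 GiB = 2^30 bytes = 1,073,741,824 bytes
357,556,027,392 / 1,073,741,824 = 333 GiB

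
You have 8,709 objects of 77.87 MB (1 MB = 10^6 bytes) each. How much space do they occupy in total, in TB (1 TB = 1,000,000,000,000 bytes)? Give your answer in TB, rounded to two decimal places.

0.68 TB

Total = 8,709 × 77.87 MB = 678169.83 MB
= 678169.83 × 1,000,000 bytes = 678,169,830,000 bytes
1 TB = 1,000,000,000,000 bytes
678,169,830,000 / 1,000,000,000,000 = 0.68 TB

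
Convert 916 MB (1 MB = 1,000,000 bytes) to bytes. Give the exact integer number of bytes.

916 × 1,000,000 = 916,000,000 bytes  (1 MB = 10^6 bytes)

916,000,000 bytes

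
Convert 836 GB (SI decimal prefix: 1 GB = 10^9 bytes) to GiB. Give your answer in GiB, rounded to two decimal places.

836 GB × 1,000,000,000 bytes/GB = 836,000,000,000 bytes
1 GiB = 2^30 bytes = 1,073,741,824 bytes
836,000,000,000 / 1,073,741,824 = 778.59 GiB

778.59 GiB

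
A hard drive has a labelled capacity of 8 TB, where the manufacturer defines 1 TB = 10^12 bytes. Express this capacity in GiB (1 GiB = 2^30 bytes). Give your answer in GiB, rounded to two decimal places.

7,450.58 GiB

8 TB × 1,000,000,000,000 bytes/TB = 8,000,000,000,000 bytes
1 GiB = 2^30 bytes = 1,073,741,824 bytes
8,000,000,000,000 / 1,073,741,824 = 7,450.58 GiB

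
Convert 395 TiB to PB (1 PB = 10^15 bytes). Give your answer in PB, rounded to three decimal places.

0.434 PB

395 TiB = 395 × 2^40 bytes = 434,307,092,971,520 bytes
1 PB = 1,000,000,000,000,000 bytes
434,307,092,971,520 / 1,000,000,000,000,000 = 0.434 PB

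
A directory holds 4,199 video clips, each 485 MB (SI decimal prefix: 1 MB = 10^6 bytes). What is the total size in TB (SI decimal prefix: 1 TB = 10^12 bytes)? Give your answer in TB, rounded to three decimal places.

2.037 TB

Total = 4,199 × 485 MB = 2,036,515 MB
= 2,036,515 × 1,000,000 bytes = 2,036,515,000,000 bytes
1 TB = 1,000,000,000,000 bytes
2,036,515,000,000 / 1,000,000,000,000 = 2.037 TB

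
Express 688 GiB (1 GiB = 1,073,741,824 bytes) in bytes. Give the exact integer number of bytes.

738,734,374,912 bytes

688 × 1,073,741,824 = 738,734,374,912 bytes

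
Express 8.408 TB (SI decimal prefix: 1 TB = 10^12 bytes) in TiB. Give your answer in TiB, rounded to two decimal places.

8.408 TB = 8.408 × 10^12 bytes = 8,408,000,000,000 bytes
1 TiB = 1,099,511,627,776 bytes
8,408,000,000,000 / 1,099,511,627,776 = 7.65 TiB

7.65 TiB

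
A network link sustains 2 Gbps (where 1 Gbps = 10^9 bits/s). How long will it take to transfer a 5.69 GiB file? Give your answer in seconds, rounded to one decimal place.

5.69 GiB = 6,109,590,978.56 bytes = 48,876,727,828.48 bits
2 Gbps = 2,000,000,000 bits/s
time = 48,876,727,828.48 / 2,000,000,000 = 24.4 s

24.4 seconds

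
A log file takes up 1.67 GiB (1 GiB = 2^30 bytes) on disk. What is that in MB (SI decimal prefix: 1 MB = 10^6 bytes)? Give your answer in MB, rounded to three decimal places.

1,793.149 MB

1.67 GiB × 1,073,741,824 bytes/GiB = 1,793,148,846.08 bytes
1 MB = 10^6 bytes = 1,000,000 bytes
1,793,148,846.08 / 1,000,000 = 1,793.149 MB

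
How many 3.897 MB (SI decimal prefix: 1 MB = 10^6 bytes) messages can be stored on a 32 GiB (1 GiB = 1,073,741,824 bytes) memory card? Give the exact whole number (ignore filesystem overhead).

Capacity: 32 GiB = 34,359,738,368 bytes
Per item: 3.897 MB = 3,897,000 bytes
⌊34,359,738,368 / 3,897,000⌋ = 8,816

8,816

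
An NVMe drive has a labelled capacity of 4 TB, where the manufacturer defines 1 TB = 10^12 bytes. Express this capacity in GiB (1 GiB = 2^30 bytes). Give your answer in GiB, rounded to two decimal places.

3,725.29 GiB

4 TB × 1,000,000,000,000 bytes/TB = 4,000,000,000,000 bytes
1 GiB = 1,073,741,824 bytes
4,000,000,000,000 / 1,073,741,824 = 3,725.29 GiB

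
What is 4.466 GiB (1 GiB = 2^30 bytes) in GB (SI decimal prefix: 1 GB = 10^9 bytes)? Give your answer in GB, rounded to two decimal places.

4.466 GiB = 4.466 × 2^30 bytes = 4,795,330,985.984 bytes
1 GB = 1,000,000,000 bytes
4,795,330,985.984 / 1,000,000,000 = 4.80 GB

4.80 GB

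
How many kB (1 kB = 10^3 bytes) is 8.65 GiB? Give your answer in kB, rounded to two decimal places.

8.65 GiB = 8.65 × 2^30 bytes = 9,287,866,777.6 bytes
1 kB = 10^3 bytes = 1,000 bytes
9,287,866,777.6 / 1,000 = 9,287,866.78 kB

9,287,866.78 kB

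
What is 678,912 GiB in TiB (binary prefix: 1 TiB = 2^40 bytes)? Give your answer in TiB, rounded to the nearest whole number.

678,912 GiB × 1,073,741,824 bytes/GiB = 728,976,209,215,488 bytes
1 TiB = 1,099,511,627,776 bytes
728,976,209,215,488 / 1,099,511,627,776 = 663 TiB

663 TiB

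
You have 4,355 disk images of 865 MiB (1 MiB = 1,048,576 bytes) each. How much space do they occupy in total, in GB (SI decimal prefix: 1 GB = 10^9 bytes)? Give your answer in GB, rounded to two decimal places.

3,950.06 GB

Total = 4,355 × 865 MiB = 3,767,075 MiB
= 3,767,075 × 1,048,576 bytes = 3,950,064,435,200 bytes
1 GB = 1,000,000,000 bytes
3,950,064,435,200 / 1,000,000,000 = 3,950.06 GB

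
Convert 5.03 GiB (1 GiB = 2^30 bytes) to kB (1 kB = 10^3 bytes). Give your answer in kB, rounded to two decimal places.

5,400,921.37 kB

5.03 GiB × 1,073,741,824 bytes/GiB = 5,400,921,374.72 bytes
1 kB = 10^3 bytes = 1,000 bytes
5,400,921,374.72 / 1,000 = 5,400,921.37 kB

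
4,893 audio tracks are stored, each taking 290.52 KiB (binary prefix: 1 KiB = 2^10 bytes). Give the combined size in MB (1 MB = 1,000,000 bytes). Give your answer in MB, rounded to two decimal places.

Total = 4,893 × 290.52 KiB = 1421514.36 KiB
= 1421514.36 × 1,024 bytes = 1,455,630,704.64 bytes
1 MB = 1,000,000 bytes
1,455,630,704.64 / 1,000,000 = 1,455.63 MB

1,455.63 MB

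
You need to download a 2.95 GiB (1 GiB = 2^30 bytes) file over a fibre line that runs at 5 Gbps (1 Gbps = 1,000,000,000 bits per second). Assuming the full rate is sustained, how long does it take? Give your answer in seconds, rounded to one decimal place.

2.95 GiB = 3,167,538,380.8 bytes = 25,340,307,046.4 bits
5 Gbps = 5,000,000,000 bits/s
time = 25,340,307,046.4 / 5,000,000,000 = 5.1 s

5.1 seconds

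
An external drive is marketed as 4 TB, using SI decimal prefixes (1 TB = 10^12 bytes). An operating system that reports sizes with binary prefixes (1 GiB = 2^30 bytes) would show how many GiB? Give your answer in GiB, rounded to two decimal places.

3,725.29 GiB

4 TB = 4 × 10^12 bytes = 4,000,000,000,000 bytes
1 GiB = 1,073,741,824 bytes
4,000,000,000,000 / 1,073,741,824 = 3,725.29 GiB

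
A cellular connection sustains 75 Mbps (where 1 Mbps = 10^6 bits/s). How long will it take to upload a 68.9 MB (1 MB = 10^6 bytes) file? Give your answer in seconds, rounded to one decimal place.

68.9 MB = 68,900,000 bytes = 551,200,000 bits
75 Mbps = 75,000,000 bits/s
time = 551,200,000 / 75,000,000 = 7.3 s

7.3 seconds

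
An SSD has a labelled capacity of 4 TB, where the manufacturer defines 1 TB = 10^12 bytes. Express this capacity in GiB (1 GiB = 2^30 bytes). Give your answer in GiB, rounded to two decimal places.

4 TB = 4 × 10^12 bytes = 4,000,000,000,000 bytes
1 GiB = 1,073,741,824 bytes
4,000,000,000,000 / 1,073,741,824 = 3,725.29 GiB

3,725.29 GiB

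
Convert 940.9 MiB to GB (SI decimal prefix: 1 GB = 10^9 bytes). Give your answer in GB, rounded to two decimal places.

0.99 GB

940.9 MiB = 940.9 × 2^20 bytes = 986,605,158.4 bytes
1 GB = 10^9 bytes = 1,000,000,000 bytes
986,605,158.4 / 1,000,000,000 = 0.99 GB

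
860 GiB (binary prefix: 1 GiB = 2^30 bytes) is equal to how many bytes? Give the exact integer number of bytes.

860 × 1,073,741,824 = 923,417,968,640 bytes  (1 GiB = 2^30 bytes)

923,417,968,640 bytes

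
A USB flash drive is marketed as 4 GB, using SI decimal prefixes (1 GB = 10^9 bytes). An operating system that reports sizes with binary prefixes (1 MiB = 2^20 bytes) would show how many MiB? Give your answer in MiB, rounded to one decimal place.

4 GB = 4 × 10^9 bytes = 4,000,000,000 bytes
1 MiB = 1,048,576 bytes
4,000,000,000 / 1,048,576 = 3,814.7 MiB

3,814.7 MiB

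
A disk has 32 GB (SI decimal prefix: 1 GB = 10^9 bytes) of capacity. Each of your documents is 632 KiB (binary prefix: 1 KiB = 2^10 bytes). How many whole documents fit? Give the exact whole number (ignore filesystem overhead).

49,446

Capacity: 32 GB = 32,000,000,000 bytes
Per item: 632 KiB = 647,168 bytes
⌊32,000,000,000 / 647,168⌋ = 49,446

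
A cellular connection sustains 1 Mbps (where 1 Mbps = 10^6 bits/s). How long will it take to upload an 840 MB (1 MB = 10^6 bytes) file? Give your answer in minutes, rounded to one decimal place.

840 MB = 840,000,000 bytes = 6,720,000,000 bits
1 Mbps = 1,000,000 bits/s
time = 6,720,000,000 / 1,000,000 = 6,720.00 s
6,720.00 s / 60 = 112.0 minutes

112.0 minutes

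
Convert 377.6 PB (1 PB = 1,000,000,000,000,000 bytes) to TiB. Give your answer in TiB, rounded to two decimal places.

343,425.20 TiB

377.6 PB = 377.6 × 10^15 bytes = 377,600,000,000,000,000 bytes
1 TiB = 1,099,511,627,776 bytes
377,600,000,000,000,000 / 1,099,511,627,776 = 343,425.20 TiB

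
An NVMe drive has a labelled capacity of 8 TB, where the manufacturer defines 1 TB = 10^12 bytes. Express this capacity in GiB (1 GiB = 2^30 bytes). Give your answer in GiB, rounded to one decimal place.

7,450.6 GiB

8 TB × 1,000,000,000,000 bytes/TB = 8,000,000,000,000 bytes
1 GiB = 2^30 bytes = 1,073,741,824 bytes
8,000,000,000,000 / 1,073,741,824 = 7,450.6 GiB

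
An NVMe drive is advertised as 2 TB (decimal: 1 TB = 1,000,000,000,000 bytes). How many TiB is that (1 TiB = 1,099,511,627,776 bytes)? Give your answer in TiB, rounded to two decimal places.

1.82 TiB

2 TB × 1,000,000,000,000 bytes/TB = 2,000,000,000,000 bytes
1 TiB = 2^40 bytes = 1,099,511,627,776 bytes
2,000,000,000,000 / 1,099,511,627,776 = 1.82 TiB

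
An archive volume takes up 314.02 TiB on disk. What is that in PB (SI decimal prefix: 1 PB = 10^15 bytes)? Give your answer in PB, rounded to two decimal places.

314.02 TiB = 314.02 × 2^40 bytes = 345,268,641,354,219.52 bytes
1 PB = 10^15 bytes = 1,000,000,000,000,000 bytes
345,268,641,354,219.52 / 1,000,000,000,000,000 = 0.35 PB

0.35 PB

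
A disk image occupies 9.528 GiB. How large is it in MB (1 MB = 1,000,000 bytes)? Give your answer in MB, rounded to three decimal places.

10,230.612 MB

9.528 GiB = 9.528 × 2^30 bytes = 10,230,612,099.072 bytes
1 MB = 1,000,000 bytes
10,230,612,099.072 / 1,000,000 = 10,230.612 MB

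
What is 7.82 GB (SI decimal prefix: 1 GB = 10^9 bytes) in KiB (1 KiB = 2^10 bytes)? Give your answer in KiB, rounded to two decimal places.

7.82 GB = 7.82 × 10^9 bytes = 7,820,000,000 bytes
1 KiB = 2^10 bytes = 1,024 bytes
7,820,000,000 / 1,024 = 7,636,718.75 KiB

7,636,718.75 KiB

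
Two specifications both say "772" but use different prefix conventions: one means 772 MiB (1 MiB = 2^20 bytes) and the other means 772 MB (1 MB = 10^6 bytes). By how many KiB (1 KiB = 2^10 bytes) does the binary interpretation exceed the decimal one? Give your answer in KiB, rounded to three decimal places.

36,621.750 KiB

772 MiB = 772 × 1,048,576 = 809,500,672 bytes
772 MB = 772 × 1,000,000 = 772,000,000 bytes
difference = 37,500,672 bytes
37,500,672 / 1,024 = 36,621.750 KiB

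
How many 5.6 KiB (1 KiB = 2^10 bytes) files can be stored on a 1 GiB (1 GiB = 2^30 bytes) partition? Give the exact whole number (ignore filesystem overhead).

187,245

Capacity: 1 GiB = 1,073,741,824 bytes
Per item: 5.6 KiB = 5,734.4 bytes
⌊1,073,741,824 / 5,734.4⌋ = 187,245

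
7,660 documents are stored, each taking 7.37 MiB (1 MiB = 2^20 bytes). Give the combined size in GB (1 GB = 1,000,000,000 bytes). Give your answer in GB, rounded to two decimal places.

59.20 GB

Total = 7,660 × 7.37 MiB = 56454.2 MiB
= 56454.2 × 1,048,576 bytes = 59,196,519,219.2 bytes
1 GB = 1,000,000,000 bytes
59,196,519,219.2 / 1,000,000,000 = 59.20 GB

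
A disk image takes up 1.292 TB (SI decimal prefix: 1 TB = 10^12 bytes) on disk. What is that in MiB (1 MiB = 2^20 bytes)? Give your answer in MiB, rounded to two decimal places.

1.292 TB × 1,000,000,000,000 bytes/TB = 1,292,000,000,000 bytes
1 MiB = 2^20 bytes = 1,048,576 bytes
1,292,000,000,000 / 1,048,576 = 1,232,147.22 MiB

1,232,147.22 MiB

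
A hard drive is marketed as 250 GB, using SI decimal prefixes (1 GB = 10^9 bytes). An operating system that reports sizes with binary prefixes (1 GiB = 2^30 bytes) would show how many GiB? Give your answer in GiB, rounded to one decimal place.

232.8 GiB

250 GB = 250 × 10^9 bytes = 250,000,000,000 bytes
1 GiB = 1,073,741,824 bytes
250,000,000,000 / 1,073,741,824 = 232.8 GiB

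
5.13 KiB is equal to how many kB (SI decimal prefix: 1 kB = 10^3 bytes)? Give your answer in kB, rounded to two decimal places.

5.13 KiB = 5.13 × 2^10 bytes = 5,253.12 bytes
1 kB = 10^3 bytes = 1,000 bytes
5,253.12 / 1,000 = 5.25 kB

5.25 kB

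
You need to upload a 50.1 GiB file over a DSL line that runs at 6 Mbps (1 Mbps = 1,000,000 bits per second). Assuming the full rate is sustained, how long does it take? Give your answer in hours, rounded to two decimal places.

50.1 GiB = 53,794,465,382.4 bytes = 430,355,723,059.2 bits
6 Mbps = 6,000,000 bits/s
time = 430,355,723,059.2 / 6,000,000 = 71,725.9538 s
71,725.9538 s / 3600 = 19.92 hours

19.92 hours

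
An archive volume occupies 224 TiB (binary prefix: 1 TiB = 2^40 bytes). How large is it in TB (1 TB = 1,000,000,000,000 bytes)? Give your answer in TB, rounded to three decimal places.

246.291 TB

224 TiB × 1,099,511,627,776 bytes/TiB = 246,290,604,621,824 bytes
1 TB = 1,000,000,000,000 bytes
246,290,604,621,824 / 1,000,000,000,000 = 246.291 TB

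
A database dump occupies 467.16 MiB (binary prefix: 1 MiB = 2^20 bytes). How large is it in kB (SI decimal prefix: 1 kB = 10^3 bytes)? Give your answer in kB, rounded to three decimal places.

467.16 MiB = 467.16 × 2^20 bytes = 489,852,764.16 bytes
1 kB = 1,000 bytes
489,852,764.16 / 1,000 = 489,852.764 kB

489,852.764 kB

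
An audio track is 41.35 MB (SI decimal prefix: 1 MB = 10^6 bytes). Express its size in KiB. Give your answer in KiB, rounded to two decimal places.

40,380.86 KiB

41.35 MB = 41.35 × 10^6 bytes = 41,350,000 bytes
1 KiB = 2^10 bytes = 1,024 bytes
41,350,000 / 1,024 = 40,380.86 KiB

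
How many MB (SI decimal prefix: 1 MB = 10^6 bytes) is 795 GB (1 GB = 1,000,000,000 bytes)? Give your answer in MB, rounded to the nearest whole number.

795,000 MB

795 GB × 1,000,000,000 bytes/GB = 795,000,000,000 bytes
1 MB = 1,000,000 bytes
795,000,000,000 / 1,000,000 = 795,000 MB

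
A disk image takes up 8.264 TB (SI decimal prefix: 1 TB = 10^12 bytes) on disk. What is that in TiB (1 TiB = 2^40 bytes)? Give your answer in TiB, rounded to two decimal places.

8.264 TB × 1,000,000,000,000 bytes/TB = 8,264,000,000,000 bytes
1 TiB = 1,099,511,627,776 bytes
8,264,000,000,000 / 1,099,511,627,776 = 7.52 TiB

7.52 TiB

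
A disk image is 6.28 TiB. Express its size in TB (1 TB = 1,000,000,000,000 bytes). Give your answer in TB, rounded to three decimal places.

6.905 TB

6.28 TiB = 6.28 × 2^40 bytes = 6,904,933,022,433.28 bytes
1 TB = 1,000,000,000,000 bytes
6,904,933,022,433.28 / 1,000,000,000,000 = 6.905 TB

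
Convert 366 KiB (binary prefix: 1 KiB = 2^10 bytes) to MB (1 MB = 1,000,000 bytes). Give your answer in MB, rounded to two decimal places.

0.37 MB

366 KiB = 366 × 2^10 bytes = 374,784 bytes
1 MB = 1,000,000 bytes
374,784 / 1,000,000 = 0.37 MB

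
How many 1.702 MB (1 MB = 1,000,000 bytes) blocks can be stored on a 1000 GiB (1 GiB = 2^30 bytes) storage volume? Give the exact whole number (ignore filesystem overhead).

630,870

Capacity: 1000 GiB = 1,073,741,824,000 bytes
Per item: 1.702 MB = 1,702,000 bytes
⌊1,073,741,824,000 / 1,702,000⌋ = 630,870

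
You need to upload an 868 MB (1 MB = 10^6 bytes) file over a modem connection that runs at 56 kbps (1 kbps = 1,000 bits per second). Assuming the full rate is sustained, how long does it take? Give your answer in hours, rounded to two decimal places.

34.44 hours

868 MB = 868,000,000 bytes = 6,944,000,000 bits
56 kbps = 56,000 bits/s
time = 6,944,000,000 / 56,000 = 124,000.0000 s
124,000.0000 s / 3600 = 34.44 hours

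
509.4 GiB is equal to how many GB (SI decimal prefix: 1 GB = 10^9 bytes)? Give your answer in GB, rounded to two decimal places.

509.4 GiB = 509.4 × 2^30 bytes = 546,964,085,145.6 bytes
1 GB = 1,000,000,000 bytes
546,964,085,145.6 / 1,000,000,000 = 546.96 GB

546.96 GB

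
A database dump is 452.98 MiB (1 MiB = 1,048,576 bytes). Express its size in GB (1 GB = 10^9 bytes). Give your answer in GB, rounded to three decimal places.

452.98 MiB × 1,048,576 bytes/MiB = 474,983,956.48 bytes
1 GB = 10^9 bytes = 1,000,000,000 bytes
474,983,956.48 / 1,000,000,000 = 0.475 GB

0.475 GB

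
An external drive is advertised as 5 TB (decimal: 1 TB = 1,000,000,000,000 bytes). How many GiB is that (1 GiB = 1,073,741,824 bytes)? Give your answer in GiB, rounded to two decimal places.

5 TB × 1,000,000,000,000 bytes/TB = 5,000,000,000,000 bytes
1 GiB = 1,073,741,824 bytes
5,000,000,000,000 / 1,073,741,824 = 4,656.61 GiB

4,656.61 GiB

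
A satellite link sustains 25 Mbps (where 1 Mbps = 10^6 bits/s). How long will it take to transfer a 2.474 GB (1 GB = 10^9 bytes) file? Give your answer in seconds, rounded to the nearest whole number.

792 seconds

2.474 GB = 2,474,000,000 bytes = 19,792,000,000 bits
25 Mbps = 25,000,000 bits/s
time = 19,792,000,000 / 25,000,000 = 792 s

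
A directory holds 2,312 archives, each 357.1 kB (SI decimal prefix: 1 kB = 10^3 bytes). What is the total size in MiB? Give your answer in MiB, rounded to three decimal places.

Total = 2,312 × 357.1 kB = 825615.2 kB
= 825615.2 × 1,000 bytes = 825,615,200 bytes
1 MiB = 1,048,576 bytes
825,615,200 / 1,048,576 = 787.368 MiB

787.368 MiB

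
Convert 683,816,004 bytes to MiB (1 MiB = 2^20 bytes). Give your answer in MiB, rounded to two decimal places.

683,816,004 bytes given.
1 MiB = 2^20 bytes = 1,048,576 bytes
683,816,004 / 1,048,576 = 652.14 MiB

652.14 MiB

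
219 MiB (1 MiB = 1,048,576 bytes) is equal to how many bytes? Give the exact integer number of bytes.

229,638,144 bytes

219 × 1,048,576 = 229,638,144 bytes  (1 MiB = 2^20 bytes)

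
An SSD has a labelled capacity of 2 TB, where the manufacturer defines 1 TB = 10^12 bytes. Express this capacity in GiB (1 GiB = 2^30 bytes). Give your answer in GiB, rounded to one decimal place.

2 TB = 2 × 10^12 bytes = 2,000,000,000,000 bytes
1 GiB = 1,073,741,824 bytes
2,000,000,000,000 / 1,073,741,824 = 1,862.6 GiB

1,862.6 GiB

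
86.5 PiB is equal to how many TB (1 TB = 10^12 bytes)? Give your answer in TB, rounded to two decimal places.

86.5 PiB × 1,125,899,906,842,624 bytes/PiB = 97,390,341,941,886,976 bytes
1 TB = 10^12 bytes = 1,000,000,000,000 bytes
97,390,341,941,886,976 / 1,000,000,000,000 = 97,390.34 TB

97,390.34 TB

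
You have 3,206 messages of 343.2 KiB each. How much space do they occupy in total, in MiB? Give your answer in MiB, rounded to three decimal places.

Total = 3,206 × 343.2 KiB = 1100299.2 KiB
= 1100299.2 × 1,024 bytes = 1,126,706,380.8 bytes
1 MiB = 1,048,576 bytes
1,126,706,380.8 / 1,048,576 = 1,074.511 MiB

1,074.511 MiB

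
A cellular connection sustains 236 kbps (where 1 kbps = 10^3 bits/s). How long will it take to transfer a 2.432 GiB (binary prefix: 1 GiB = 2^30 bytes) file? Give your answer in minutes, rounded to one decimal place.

2.432 GiB = 2,611,340,115.968 bytes = 20,890,720,927.744 bits
236 kbps = 236,000 bits/s
time = 20,890,720,927.744 / 236,000 = 88,520.00 s
88,520.00 s / 60 = 1,475.3 minutes

1,475.3 minutes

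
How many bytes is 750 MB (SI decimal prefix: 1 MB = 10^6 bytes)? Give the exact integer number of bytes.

750,000,000 bytes

750 × 1,000,000 = 750,000,000 bytes  (1 MB = 10^6 bytes)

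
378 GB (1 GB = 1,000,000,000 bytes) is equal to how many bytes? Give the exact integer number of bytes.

378 × 1,000,000,000 = 378,000,000,000 bytes  (1 GB = 10^9 bytes)

378,000,000,000 bytes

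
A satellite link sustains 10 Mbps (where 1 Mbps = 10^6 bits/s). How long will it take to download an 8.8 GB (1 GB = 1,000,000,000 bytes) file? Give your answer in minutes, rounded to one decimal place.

117.3 minutes

8.8 GB = 8,800,000,000 bytes = 70,400,000,000 bits
10 Mbps = 10,000,000 bits/s
time = 70,400,000,000 / 10,000,000 = 7,040.00 s
7,040.00 s / 60 = 117.3 minutes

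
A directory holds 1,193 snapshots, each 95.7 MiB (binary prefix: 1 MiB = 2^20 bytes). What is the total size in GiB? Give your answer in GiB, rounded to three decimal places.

111.494 GiB

Total = 1,193 × 95.7 MiB = 114170.1 MiB
= 114170.1 × 1,048,576 bytes = 119,716,026,777.6 bytes
1 GiB = 1,073,741,824 bytes
119,716,026,777.6 / 1,073,741,824 = 111.494 GiB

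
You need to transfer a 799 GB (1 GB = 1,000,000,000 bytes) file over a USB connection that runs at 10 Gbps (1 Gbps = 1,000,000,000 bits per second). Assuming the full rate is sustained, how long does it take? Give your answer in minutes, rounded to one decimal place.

799 GB = 799,000,000,000 bytes = 6,392,000,000,000 bits
10 Gbps = 10,000,000,000 bits/s
time = 6,392,000,000,000 / 10,000,000,000 = 639.20 s
639.20 s / 60 = 10.7 minutes

10.7 minutes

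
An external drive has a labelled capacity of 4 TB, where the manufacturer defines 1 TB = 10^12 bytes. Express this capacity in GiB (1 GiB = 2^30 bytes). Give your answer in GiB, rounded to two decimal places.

4 TB = 4 × 10^12 bytes = 4,000,000,000,000 bytes
1 GiB = 2^30 bytes = 1,073,741,824 bytes
4,000,000,000,000 / 1,073,741,824 = 3,725.29 GiB

3,725.29 GiB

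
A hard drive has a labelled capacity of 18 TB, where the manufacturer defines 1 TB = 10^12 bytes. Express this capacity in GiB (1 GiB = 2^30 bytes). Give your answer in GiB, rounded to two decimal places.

16,763.81 GiB

18 TB × 1,000,000,000,000 bytes/TB = 18,000,000,000,000 bytes
1 GiB = 1,073,741,824 bytes
18,000,000,000,000 / 1,073,741,824 = 16,763.81 GiB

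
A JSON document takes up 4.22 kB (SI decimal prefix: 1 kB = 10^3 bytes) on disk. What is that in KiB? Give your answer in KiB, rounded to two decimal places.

4.12 KiB

4.22 kB = 4.22 × 10^3 bytes = 4,220 bytes
1 KiB = 1,024 bytes
4,220 / 1,024 = 4.12 KiB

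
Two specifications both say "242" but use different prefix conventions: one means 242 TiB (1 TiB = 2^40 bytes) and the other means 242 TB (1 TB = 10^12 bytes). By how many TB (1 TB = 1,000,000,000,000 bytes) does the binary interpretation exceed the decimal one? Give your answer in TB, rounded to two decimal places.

242 TiB = 242 × 1,099,511,627,776 = 266,081,813,921,792 bytes
242 TB = 242 × 1,000,000,000,000 = 242,000,000,000,000 bytes
difference = 24,081,813,921,792 bytes
24,081,813,921,792 / 1,000,000,000,000 = 24.08 TB

24.08 TB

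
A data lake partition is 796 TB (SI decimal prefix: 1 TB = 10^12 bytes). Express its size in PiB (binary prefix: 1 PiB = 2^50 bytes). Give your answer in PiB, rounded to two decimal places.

796 TB × 1,000,000,000,000 bytes/TB = 796,000,000,000,000 bytes
1 PiB = 2^50 bytes = 1,125,899,906,842,624 bytes
796,000,000,000,000 / 1,125,899,906,842,624 = 0.71 PiB

0.71 PiB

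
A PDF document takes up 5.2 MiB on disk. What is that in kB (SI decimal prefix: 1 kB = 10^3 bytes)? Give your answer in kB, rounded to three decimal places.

5,452.595 kB

5.2 MiB = 5.2 × 2^20 bytes = 5,452,595.2 bytes
1 kB = 10^3 bytes = 1,000 bytes
5,452,595.2 / 1,000 = 5,452.595 kB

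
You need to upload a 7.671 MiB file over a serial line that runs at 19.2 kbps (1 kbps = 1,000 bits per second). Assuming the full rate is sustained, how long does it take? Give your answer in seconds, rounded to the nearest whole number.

3,352 seconds

7.671 MiB = 8,043,626.496 bytes = 64,349,011.968 bits
19.2 kbps = 19,200 bits/s
time = 64,349,011.968 / 19,200 = 3,352 s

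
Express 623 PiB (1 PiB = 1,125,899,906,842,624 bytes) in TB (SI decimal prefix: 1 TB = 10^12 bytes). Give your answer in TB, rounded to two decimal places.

701,435.64 TB

623 PiB = 623 × 2^50 bytes = 701,435,641,962,954,752 bytes
1 TB = 10^12 bytes = 1,000,000,000,000 bytes
701,435,641,962,954,752 / 1,000,000,000,000 = 701,435.64 TB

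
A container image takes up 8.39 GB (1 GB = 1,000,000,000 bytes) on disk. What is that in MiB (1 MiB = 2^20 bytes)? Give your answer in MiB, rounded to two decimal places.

8.39 GB = 8.39 × 10^9 bytes = 8,390,000,000 bytes
1 MiB = 1,048,576 bytes
8,390,000,000 / 1,048,576 = 8,001.33 MiB

8,001.33 MiB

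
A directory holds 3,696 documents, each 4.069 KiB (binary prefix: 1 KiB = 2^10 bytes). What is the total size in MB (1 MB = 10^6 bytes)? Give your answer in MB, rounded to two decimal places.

Total = 3,696 × 4.069 KiB = 15039.024 KiB
= 15039.024 × 1,024 bytes = 15,399,960.576 bytes
1 MB = 1,000,000 bytes
15,399,960.576 / 1,000,000 = 15.40 MB

15.40 MB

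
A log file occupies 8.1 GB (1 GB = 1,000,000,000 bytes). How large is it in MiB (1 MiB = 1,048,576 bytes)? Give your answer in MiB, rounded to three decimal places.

7,724.762 MiB

8.1 GB = 8.1 × 10^9 bytes = 8,100,000,000 bytes
1 MiB = 2^20 bytes = 1,048,576 bytes
8,100,000,000 / 1,048,576 = 7,724.762 MiB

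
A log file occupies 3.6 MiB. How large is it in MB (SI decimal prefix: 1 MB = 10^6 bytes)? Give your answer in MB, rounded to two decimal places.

3.6 MiB × 1,048,576 bytes/MiB = 3,774,873.6 bytes
1 MB = 10^6 bytes = 1,000,000 bytes
3,774,873.6 / 1,000,000 = 3.77 MB

3.77 MB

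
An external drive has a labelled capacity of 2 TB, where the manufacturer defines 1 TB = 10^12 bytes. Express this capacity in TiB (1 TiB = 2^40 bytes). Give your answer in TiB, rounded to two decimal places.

1.82 TiB

2 TB × 1,000,000,000,000 bytes/TB = 2,000,000,000,000 bytes
1 TiB = 1,099,511,627,776 bytes
2,000,000,000,000 / 1,099,511,627,776 = 1.82 TiB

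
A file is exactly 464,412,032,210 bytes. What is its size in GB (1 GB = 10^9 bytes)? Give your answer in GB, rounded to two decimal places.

464.41 GB

464,412,032,210 bytes given.
1 GB = 10^9 bytes = 1,000,000,000 bytes
464,412,032,210 / 1,000,000,000 = 464.41 GB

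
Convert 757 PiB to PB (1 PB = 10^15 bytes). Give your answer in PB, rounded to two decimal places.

757 PiB × 1,125,899,906,842,624 bytes/PiB = 852,306,229,479,866,368 bytes
1 PB = 1,000,000,000,000,000 bytes
852,306,229,479,866,368 / 1,000,000,000,000,000 = 852.31 PB

852.31 PB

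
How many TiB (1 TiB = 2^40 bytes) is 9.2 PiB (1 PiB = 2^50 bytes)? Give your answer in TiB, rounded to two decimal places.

9,420.80 TiB

9.2 PiB = 9.2 × 2^50 bytes = 10,358,279,142,952,140.8 bytes
1 TiB = 2^40 bytes = 1,099,511,627,776 bytes
10,358,279,142,952,140.8 / 1,099,511,627,776 = 9,420.80 TiB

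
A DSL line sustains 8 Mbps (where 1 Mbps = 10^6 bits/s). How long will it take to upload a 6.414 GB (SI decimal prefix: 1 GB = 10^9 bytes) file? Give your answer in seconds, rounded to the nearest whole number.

6,414 seconds

6.414 GB = 6,414,000,000 bytes = 51,312,000,000 bits
8 Mbps = 8,000,000 bits/s
time = 51,312,000,000 / 8,000,000 = 6,414 s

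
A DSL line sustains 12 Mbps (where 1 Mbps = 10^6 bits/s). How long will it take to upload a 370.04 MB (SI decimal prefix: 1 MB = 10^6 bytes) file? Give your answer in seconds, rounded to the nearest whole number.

370.04 MB = 370,040,000 bytes = 2,960,320,000 bits
12 Mbps = 12,000,000 bits/s
time = 2,960,320,000 / 12,000,000 = 247 s

247 seconds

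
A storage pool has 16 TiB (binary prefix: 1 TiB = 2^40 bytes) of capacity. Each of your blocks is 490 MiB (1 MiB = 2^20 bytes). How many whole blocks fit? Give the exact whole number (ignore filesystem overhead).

Capacity: 16 TiB = 17,592,186,044,416 bytes
Per item: 490 MiB = 513,802,240 bytes
⌊17,592,186,044,416 / 513,802,240⌋ = 34,239

34,239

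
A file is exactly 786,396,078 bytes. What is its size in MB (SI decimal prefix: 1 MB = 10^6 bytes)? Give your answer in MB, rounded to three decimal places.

786.396 MB

786,396,078 bytes given.
1 MB = 1,000,000 bytes
786,396,078 / 1,000,000 = 786.396 MB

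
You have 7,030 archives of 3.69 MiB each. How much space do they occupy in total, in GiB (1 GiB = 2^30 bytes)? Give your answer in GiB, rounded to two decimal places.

25.33 GiB

Total = 7,030 × 3.69 MiB = 25940.7 MiB
= 25940.7 × 1,048,576 bytes = 27,200,795,443.2 bytes
1 GiB = 1,073,741,824 bytes
27,200,795,443.2 / 1,073,741,824 = 25.33 GiB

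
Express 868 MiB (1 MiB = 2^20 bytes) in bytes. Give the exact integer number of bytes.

910,163,968 bytes

868 × 1,048,576 = 910,163,968 bytes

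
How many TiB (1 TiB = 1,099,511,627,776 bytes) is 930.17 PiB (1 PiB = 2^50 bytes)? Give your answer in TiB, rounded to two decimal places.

930.17 PiB × 1,125,899,906,842,624 bytes/PiB = 1,047,278,316,347,803,566.08 bytes
1 TiB = 1,099,511,627,776 bytes
1,047,278,316,347,803,566.08 / 1,099,511,627,776 = 952,494.08 TiB

952,494.08 TiB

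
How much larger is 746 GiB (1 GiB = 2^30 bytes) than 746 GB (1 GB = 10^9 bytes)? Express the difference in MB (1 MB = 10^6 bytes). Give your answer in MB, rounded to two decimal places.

55,011.40 MB

746 GiB = 746 × 1,073,741,824 = 801,011,400,704 bytes
746 GB = 746 × 1,000,000,000 = 746,000,000,000 bytes
difference = 55,011,400,704 bytes
55,011,400,704 / 1,000,000 = 55,011.40 MB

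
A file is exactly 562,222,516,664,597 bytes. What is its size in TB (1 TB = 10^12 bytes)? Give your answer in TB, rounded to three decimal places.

562.223 TB

562,222,516,664,597 bytes given.
1 TB = 10^12 bytes = 1,000,000,000,000 bytes
562,222,516,664,597 / 1,000,000,000,000 = 562.223 TB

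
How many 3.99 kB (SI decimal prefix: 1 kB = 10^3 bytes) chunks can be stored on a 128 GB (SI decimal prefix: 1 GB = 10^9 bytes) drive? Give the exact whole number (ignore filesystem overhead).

32,080,200

Capacity: 128 GB = 128,000,000,000 bytes
Per item: 3.99 kB = 3,990 bytes
⌊128,000,000,000 / 3,990⌋ = 32,080,200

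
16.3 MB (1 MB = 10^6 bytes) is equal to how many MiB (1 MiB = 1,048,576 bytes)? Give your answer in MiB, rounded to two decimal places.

16.3 MB = 16.3 × 10^6 bytes = 16,300,000 bytes
1 MiB = 1,048,576 bytes
16,300,000 / 1,048,576 = 15.54 MiB

15.54 MiB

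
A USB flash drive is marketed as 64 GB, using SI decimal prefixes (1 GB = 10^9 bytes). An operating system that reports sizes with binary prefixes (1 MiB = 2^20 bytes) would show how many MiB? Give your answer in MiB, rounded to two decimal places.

64 GB = 64 × 10^9 bytes = 64,000,000,000 bytes
1 MiB = 2^20 bytes = 1,048,576 bytes
64,000,000,000 / 1,048,576 = 61,035.16 MiB

61,035.16 MiB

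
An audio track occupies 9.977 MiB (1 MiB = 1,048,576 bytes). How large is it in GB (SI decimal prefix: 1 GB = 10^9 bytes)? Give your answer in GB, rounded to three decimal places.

0.010 GB

9.977 MiB = 9.977 × 2^20 bytes = 10,461,642.752 bytes
1 GB = 1,000,000,000 bytes
10,461,642.752 / 1,000,000,000 = 0.010 GB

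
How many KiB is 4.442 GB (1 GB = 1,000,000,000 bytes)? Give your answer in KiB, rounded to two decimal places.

4.442 GB × 1,000,000,000 bytes/GB = 4,442,000,000 bytes
1 KiB = 1,024 bytes
4,442,000,000 / 1,024 = 4,337,890.63 KiB

4,337,890.63 KiB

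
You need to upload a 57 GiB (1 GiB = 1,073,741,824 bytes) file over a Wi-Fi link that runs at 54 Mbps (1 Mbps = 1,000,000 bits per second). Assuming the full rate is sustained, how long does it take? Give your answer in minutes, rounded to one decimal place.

151.1 minutes

57 GiB = 61,203,283,968 bytes = 489,626,271,744 bits
54 Mbps = 54,000,000 bits/s
time = 489,626,271,744 / 54,000,000 = 9,067.15 s
9,067.15 s / 60 = 151.1 minutes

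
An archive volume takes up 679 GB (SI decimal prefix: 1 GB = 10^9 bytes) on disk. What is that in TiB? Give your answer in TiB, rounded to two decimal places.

679 GB × 1,000,000,000 bytes/GB = 679,000,000,000 bytes
1 TiB = 2^40 bytes = 1,099,511,627,776 bytes
679,000,000,000 / 1,099,511,627,776 = 0.62 TiB

0.62 TiB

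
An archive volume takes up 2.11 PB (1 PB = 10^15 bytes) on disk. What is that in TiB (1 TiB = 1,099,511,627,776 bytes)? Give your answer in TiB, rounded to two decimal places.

2.11 PB = 2.11 × 10^15 bytes = 2,110,000,000,000,000 bytes
1 TiB = 1,099,511,627,776 bytes
2,110,000,000,000,000 / 1,099,511,627,776 = 1,919.03 TiB

1,919.03 TiB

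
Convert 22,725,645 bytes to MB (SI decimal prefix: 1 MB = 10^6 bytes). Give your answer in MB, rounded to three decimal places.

22,725,645 bytes given.
1 MB = 10^6 bytes = 1,000,000 bytes
22,725,645 / 1,000,000 = 22.726 MB

22.726 MB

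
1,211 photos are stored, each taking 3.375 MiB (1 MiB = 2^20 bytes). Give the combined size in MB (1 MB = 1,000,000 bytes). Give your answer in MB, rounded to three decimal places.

4,285.661 MB

Total = 1,211 × 3.375 MiB = 4087.125 MiB
= 4087.125 × 1,048,576 bytes = 4,285,661,184 bytes
1 MB = 1,000,000 bytes
4,285,661,184 / 1,000,000 = 4,285.661 MB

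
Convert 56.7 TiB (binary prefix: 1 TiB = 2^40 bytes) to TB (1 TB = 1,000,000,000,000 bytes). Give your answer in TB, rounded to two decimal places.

62.34 TB

56.7 TiB × 1,099,511,627,776 bytes/TiB = 62,342,309,294,899.2 bytes
1 TB = 10^12 bytes = 1,000,000,000,000 bytes
62,342,309,294,899.2 / 1,000,000,000,000 = 62.34 TB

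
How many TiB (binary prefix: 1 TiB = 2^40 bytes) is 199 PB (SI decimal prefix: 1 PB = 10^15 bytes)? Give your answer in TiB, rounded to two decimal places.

199 PB = 199 × 10^15 bytes = 199,000,000,000,000,000 bytes
1 TiB = 1,099,511,627,776 bytes
199,000,000,000,000,000 / 1,099,511,627,776 = 180,989.45 TiB

180,989.45 TiB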